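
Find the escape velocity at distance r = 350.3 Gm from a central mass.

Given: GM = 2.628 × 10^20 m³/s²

Convert to SI: r = 350.3 Gm = 3.503e+11 m.
Escape velocity comes from setting total energy to zero: ½v² − GM/r = 0 ⇒ v_esc = √(2GM / r).
v_esc = √(2 · 2.628e+20 / 3.503e+11) m/s ≈ 3.874e+04 m/s = 38.74 km/s.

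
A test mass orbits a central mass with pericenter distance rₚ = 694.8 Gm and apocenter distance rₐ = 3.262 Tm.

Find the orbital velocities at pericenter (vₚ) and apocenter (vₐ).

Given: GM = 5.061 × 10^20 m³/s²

Convert to SI: rₚ = 694.8 Gm = 6.948e+11 m; rₐ = 3.262 Tm = 3.262e+12 m.
Use the vis-viva equation v² = GM(2/r − 1/a) with a = (rₚ + rₐ)/2 = (6.948e+11 + 3.262e+12)/2 = 1.9784e+12 m.
vₚ = √(GM · (2/rₚ − 1/a)) = √(5.061e+20 · (2/6.948e+11 − 1/1.9784e+12)) m/s ≈ 3.466e+04 m/s = 34.66 km/s.
vₐ = √(GM · (2/rₐ − 1/a)) = √(5.061e+20 · (2/3.262e+12 − 1/1.9784e+12)) m/s ≈ 7382 m/s = 7.382 km/s.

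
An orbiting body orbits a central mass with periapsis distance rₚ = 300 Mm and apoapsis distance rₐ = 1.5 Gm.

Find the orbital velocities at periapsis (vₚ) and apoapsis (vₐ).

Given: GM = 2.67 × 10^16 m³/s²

Convert to SI: rₚ = 300 Mm = 3e+08 m; rₐ = 1.5 Gm = 1.5e+09 m.
Use the vis-viva equation v² = GM(2/r − 1/a) with a = (rₚ + rₐ)/2 = (3e+08 + 1.5e+09)/2 = 9e+08 m.
vₚ = √(GM · (2/rₚ − 1/a)) = √(2.67e+16 · (2/3e+08 − 1/9e+08)) m/s ≈ 1.218e+04 m/s = 12.18 km/s.
vₐ = √(GM · (2/rₐ − 1/a)) = √(2.67e+16 · (2/1.5e+09 − 1/9e+08)) m/s ≈ 2436 m/s = 2.436 km/s.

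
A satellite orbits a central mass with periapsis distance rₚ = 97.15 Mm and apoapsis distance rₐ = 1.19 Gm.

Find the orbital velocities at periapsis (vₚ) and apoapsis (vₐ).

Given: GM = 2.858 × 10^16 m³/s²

Convert to SI: rₚ = 97.15 Mm = 9.715e+07 m; rₐ = 1.19 Gm = 1.19e+09 m.
Use the vis-viva equation v² = GM(2/r − 1/a) with a = (rₚ + rₐ)/2 = (9.715e+07 + 1.19e+09)/2 = 6.43575e+08 m.
vₚ = √(GM · (2/rₚ − 1/a)) = √(2.858e+16 · (2/9.715e+07 − 1/6.43575e+08)) m/s ≈ 2.332e+04 m/s = 23.32 km/s.
vₐ = √(GM · (2/rₐ − 1/a)) = √(2.858e+16 · (2/1.19e+09 − 1/6.43575e+08)) m/s ≈ 1904 m/s = 1.904 km/s.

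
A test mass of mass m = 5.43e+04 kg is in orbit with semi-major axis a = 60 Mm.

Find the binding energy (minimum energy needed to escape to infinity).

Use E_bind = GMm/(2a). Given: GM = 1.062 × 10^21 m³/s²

Convert to SI: a = 60 Mm = 6e+07 m.
Total orbital energy is E = −GMm/(2a); binding energy is E_bind = −E = GMm/(2a).
E_bind = 1.062e+21 · 5.43e+04 / (2 · 6e+07) J ≈ 4.806e+17 J = 480.6 PJ.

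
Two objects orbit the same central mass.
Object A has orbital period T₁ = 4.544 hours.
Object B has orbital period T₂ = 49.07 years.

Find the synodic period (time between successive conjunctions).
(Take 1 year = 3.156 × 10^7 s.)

Convert to SI: T₁ = 4.544 hours = 16358.4 s; T₂ = 49.07 years = 1.54865e+09 s.
T_syn = |T₁ · T₂ / (T₁ − T₂)|.
T_syn = |16358.4 · 1.54865e+09 / (16358.4 − 1.54865e+09)| s ≈ 1.636e+04 s = 4.544 hours.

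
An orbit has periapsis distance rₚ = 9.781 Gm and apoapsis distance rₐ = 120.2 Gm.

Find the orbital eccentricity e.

Convert to SI: rₚ = 9.781 Gm = 9.781e+09 m; rₐ = 120.2 Gm = 1.202e+11 m.
e = (rₐ − rₚ) / (rₐ + rₚ).
e = (1.202e+11 − 9.781e+09) / (1.202e+11 + 9.781e+09) = 1.10419e+11 / 1.29981e+11 ≈ 0.8495.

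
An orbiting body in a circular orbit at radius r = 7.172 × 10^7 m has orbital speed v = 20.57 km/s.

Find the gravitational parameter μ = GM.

Convert to SI: v = 20.57 km/s = 20570 m/s.
For a circular orbit v² = GM/r, so GM = v² · r.
GM = (20570)² · 7.172e+07 m³/s² ≈ 3.035e+16 m³/s² = 3.035 × 10^16 m³/s².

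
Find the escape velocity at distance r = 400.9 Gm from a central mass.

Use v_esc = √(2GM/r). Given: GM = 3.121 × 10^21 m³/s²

Convert to SI: r = 400.9 Gm = 4.009e+11 m.
Escape velocity comes from setting total energy to zero: ½v² − GM/r = 0 ⇒ v_esc = √(2GM / r).
v_esc = √(2 · 3.121e+21 / 4.009e+11) m/s ≈ 1.248e+05 m/s = 124.8 km/s.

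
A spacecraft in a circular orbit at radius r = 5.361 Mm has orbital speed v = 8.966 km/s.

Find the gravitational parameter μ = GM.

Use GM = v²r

Convert to SI: r = 5.361 Mm = 5.361e+06 m; v = 8.966 km/s = 8966 m/s.
For a circular orbit v² = GM/r, so GM = v² · r.
GM = (8966)² · 5.361e+06 m³/s² ≈ 4.31e+14 m³/s² = 4.31 × 10^14 m³/s².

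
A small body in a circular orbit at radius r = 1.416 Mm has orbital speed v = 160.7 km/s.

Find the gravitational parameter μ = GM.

Convert to SI: r = 1.416 Mm = 1.416e+06 m; v = 160.7 km/s = 160700 m/s.
For a circular orbit v² = GM/r, so GM = v² · r.
GM = (160700)² · 1.416e+06 m³/s² ≈ 3.657e+16 m³/s² = 3.657 × 10^16 m³/s².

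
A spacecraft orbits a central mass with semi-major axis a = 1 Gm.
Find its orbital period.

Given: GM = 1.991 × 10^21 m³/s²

Convert to SI: a = 1 Gm = 1e+09 m.
Kepler's third law: T = 2π √(a³ / GM).
Substituting a = 1e+09 m and GM = 1.991e+21 m³/s²:
T = 2π √((1e+09)³ / 1.991e+21) s
T ≈ 4453 s = 1.237 hours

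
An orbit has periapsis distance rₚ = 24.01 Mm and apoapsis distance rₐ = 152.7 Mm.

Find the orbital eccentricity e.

Convert to SI: rₚ = 24.01 Mm = 2.401e+07 m; rₐ = 152.7 Mm = 1.527e+08 m.
e = (rₐ − rₚ) / (rₐ + rₚ).
e = (1.527e+08 − 2.401e+07) / (1.527e+08 + 2.401e+07) = 1.2869e+08 / 1.7671e+08 ≈ 0.7283.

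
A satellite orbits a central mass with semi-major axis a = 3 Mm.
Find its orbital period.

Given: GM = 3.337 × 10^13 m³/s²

Convert to SI: a = 3 Mm = 3e+06 m.
Kepler's third law: T = 2π √(a³ / GM).
Substituting a = 3e+06 m and GM = 3.337e+13 m³/s²:
T = 2π √((3e+06)³ / 3.337e+13) s
T ≈ 5652 s = 1.57 hours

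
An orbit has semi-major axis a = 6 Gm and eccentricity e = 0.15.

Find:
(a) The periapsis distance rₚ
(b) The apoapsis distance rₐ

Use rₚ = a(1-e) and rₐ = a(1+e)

Convert to SI: a = 6 Gm = 6e+09 m.
(a) rₚ = a(1 − e) = 6e+09 · (1 − 0.15) = 6e+09 · 0.85 ≈ 5.1e+09 m = 5.1 Gm.
(b) rₐ = a(1 + e) = 6e+09 · (1 + 0.15) = 6e+09 · 1.15 ≈ 6.9e+09 m = 6.9 Gm.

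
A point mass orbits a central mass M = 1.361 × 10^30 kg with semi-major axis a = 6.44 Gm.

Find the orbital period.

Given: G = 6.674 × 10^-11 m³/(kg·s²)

Convert to SI: a = 6.44 Gm = 6.44e+09 m.
GM = G · M = 6.674e-11 · 1.361e+30 = 9.08331e+19 m³/s².
Kepler's third law: T = 2π √(a³ / GM).
Substituting a = 6.44e+09 m and GM = 9.08331e+19 m³/s²:
T = 2π √((6.44e+09)³ / 9.08331e+19) s
T ≈ 3.407e+05 s = 3.943 days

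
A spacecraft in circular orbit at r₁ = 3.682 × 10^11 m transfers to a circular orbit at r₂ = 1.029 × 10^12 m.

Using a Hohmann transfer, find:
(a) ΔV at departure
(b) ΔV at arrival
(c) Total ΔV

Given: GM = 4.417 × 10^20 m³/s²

Transfer semi-major axis: a_t = (r₁ + r₂)/2 = (3.682e+11 + 1.029e+12)/2 = 6.986e+11 m.
Circular speeds: v₁ = √(GM/r₁) = 34635.5 m/s, v₂ = √(GM/r₂) = 20718.4 m/s.
Transfer speeds (vis-viva v² = GM(2/r − 1/a_t)): v₁ᵗ = 42035.4 m/s, v₂ᵗ = 15041.2 m/s.
(a) ΔV₁ = |v₁ᵗ − v₁| ≈ 7400 m/s = 7.4 km/s.
(b) ΔV₂ = |v₂ − v₂ᵗ| ≈ 5677 m/s = 5.677 km/s.
(c) ΔV_total = ΔV₁ + ΔV₂ ≈ 1.308e+04 m/s = 13.08 km/s.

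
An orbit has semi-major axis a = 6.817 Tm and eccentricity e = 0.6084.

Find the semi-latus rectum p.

Convert to SI: a = 6.817 Tm = 6.817e+12 m.
p = a (1 − e²).
p = 6.817e+12 · (1 − (0.6084)²) = 6.817e+12 · 0.629849 ≈ 4.294e+12 m = 4.294 Tm.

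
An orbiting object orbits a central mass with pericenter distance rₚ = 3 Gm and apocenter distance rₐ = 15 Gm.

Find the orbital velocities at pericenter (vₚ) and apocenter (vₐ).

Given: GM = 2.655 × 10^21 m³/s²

Convert to SI: rₚ = 3 Gm = 3e+09 m; rₐ = 15 Gm = 1.5e+10 m.
Use the vis-viva equation v² = GM(2/r − 1/a) with a = (rₚ + rₐ)/2 = (3e+09 + 1.5e+10)/2 = 9e+09 m.
vₚ = √(GM · (2/rₚ − 1/a)) = √(2.655e+21 · (2/3e+09 − 1/9e+09)) m/s ≈ 1.214e+06 m/s = 1214 km/s.
vₐ = √(GM · (2/rₐ − 1/a)) = √(2.655e+21 · (2/1.5e+10 − 1/9e+09)) m/s ≈ 2.429e+05 m/s = 242.9 km/s.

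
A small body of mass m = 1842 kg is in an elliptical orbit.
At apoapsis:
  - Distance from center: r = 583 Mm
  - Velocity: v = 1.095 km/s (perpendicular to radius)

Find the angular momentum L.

Convert to SI: r = 583 Mm = 5.83e+08 m; v = 1.095 km/s = 1095 m/s.
Since v is perpendicular to r, L = m · v · r.
L = 1842 · 1095 · 5.83e+08 kg·m²/s ≈ 1.176e+15 kg·m²/s.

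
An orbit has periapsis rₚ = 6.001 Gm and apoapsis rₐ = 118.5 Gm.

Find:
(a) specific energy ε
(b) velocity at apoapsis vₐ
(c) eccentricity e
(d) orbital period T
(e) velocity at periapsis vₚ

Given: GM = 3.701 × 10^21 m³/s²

Convert to SI: rₚ = 6.001 Gm = 6.001e+09 m; rₐ = 118.5 Gm = 1.185e+11 m.
(a) With a = (rₚ + rₐ)/2 = 6.22505e+10 m, ε = −GM/(2a) = −3.701e+21/(2 · 6.22505e+10) J/kg ≈ -2.973e+10 J/kg
(b) With a = (rₚ + rₐ)/2 = 6.22505e+10 m, vₐ = √(GM (2/rₐ − 1/a)) = √(3.701e+21 · (2/1.185e+11 − 1/6.22505e+10)) m/s ≈ 5.487e+04 m/s
(c) e = (rₐ − rₚ)/(rₐ + rₚ) = (1.185e+11 − 6.001e+09)/(1.185e+11 + 6.001e+09) ≈ 0.9036
(d) With a = (rₚ + rₐ)/2 = 6.22505e+10 m, T = 2π √(a³/GM) = 2π √((6.22505e+10)³/3.701e+21) s ≈ 1.604e+06 s
(e) With a = (rₚ + rₐ)/2 = 6.22505e+10 m, vₚ = √(GM (2/rₚ − 1/a)) = √(3.701e+21 · (2/6.001e+09 − 1/6.22505e+10)) m/s ≈ 1.084e+06 m/s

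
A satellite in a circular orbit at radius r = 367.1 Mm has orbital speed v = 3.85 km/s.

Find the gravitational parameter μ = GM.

Convert to SI: r = 367.1 Mm = 3.671e+08 m; v = 3.85 km/s = 3850 m/s.
For a circular orbit v² = GM/r, so GM = v² · r.
GM = (3850)² · 3.671e+08 m³/s² ≈ 5.441e+15 m³/s² = 5.441 × 10^15 m³/s².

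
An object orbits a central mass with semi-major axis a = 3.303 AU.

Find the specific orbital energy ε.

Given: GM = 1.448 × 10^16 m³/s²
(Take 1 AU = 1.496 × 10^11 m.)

Convert to SI: a = 3.303 AU = 4.94129e+11 m.
ε = −GM / (2a).
ε = −1.448e+16 / (2 · 4.94129e+11) J/kg ≈ -1.465e+04 J/kg = -14.65 kJ/kg.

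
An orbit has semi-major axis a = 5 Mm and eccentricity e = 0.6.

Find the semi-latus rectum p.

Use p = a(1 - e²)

Convert to SI: a = 5 Mm = 5e+06 m.
p = a (1 − e²).
p = 5e+06 · (1 − (0.6)²) = 5e+06 · 0.64 ≈ 3.2e+06 m = 3.2 Mm.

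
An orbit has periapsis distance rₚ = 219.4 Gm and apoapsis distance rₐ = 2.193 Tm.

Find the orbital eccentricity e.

Convert to SI: rₚ = 219.4 Gm = 2.194e+11 m; rₐ = 2.193 Tm = 2.193e+12 m.
e = (rₐ − rₚ) / (rₐ + rₚ).
e = (2.193e+12 − 2.194e+11) / (2.193e+12 + 2.194e+11) = 1.9736e+12 / 2.4124e+12 ≈ 0.8181.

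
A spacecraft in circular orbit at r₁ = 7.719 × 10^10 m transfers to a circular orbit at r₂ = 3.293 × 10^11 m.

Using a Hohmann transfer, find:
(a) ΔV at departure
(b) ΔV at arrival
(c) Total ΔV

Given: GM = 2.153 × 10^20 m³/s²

Transfer semi-major axis: a_t = (r₁ + r₂)/2 = (7.719e+10 + 3.293e+11)/2 = 2.03245e+11 m.
Circular speeds: v₁ = √(GM/r₁) = 52813.1 m/s, v₂ = √(GM/r₂) = 25569.7 m/s.
Transfer speeds (vis-viva v² = GM(2/r − 1/a_t)): v₁ᵗ = 67224.5 m/s, v₂ᵗ = 15757.8 m/s.
(a) ΔV₁ = |v₁ᵗ − v₁| ≈ 1.441e+04 m/s = 14.41 km/s.
(b) ΔV₂ = |v₂ − v₂ᵗ| ≈ 9812 m/s = 9.812 km/s.
(c) ΔV_total = ΔV₁ + ΔV₂ ≈ 2.422e+04 m/s = 24.22 km/s.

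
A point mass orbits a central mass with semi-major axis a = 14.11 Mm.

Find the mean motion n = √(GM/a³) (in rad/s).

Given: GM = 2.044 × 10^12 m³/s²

Convert to SI: a = 14.11 Mm = 1.411e+07 m.
n = √(GM / a³).
n = √(2.044e+12 / (1.411e+07)³) rad/s ≈ 2.697e-05 rad/s.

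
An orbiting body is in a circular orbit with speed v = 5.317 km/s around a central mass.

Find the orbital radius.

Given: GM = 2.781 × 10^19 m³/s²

Convert to SI: v = 5.317 km/s = 5317 m/s.
For a circular orbit, v² = GM / r, so r = GM / v².
r = 2.781e+19 / (5317)² m ≈ 9.837e+11 m = 983.7 Gm.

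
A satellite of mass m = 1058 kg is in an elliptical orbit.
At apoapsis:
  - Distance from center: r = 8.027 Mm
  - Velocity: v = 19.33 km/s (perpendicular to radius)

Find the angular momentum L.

Convert to SI: r = 8.027 Mm = 8.027e+06 m; v = 19.33 km/s = 19330 m/s.
Since v is perpendicular to r, L = m · v · r.
L = 1058 · 19330 · 8.027e+06 kg·m²/s ≈ 1.642e+14 kg·m²/s.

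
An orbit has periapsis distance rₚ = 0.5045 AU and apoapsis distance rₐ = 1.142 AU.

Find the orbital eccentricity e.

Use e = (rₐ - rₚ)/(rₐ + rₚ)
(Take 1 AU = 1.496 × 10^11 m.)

Convert to SI: rₚ = 0.5045 AU = 7.54732e+10 m; rₐ = 1.142 AU = 1.70843e+11 m.
e = (rₐ − rₚ) / (rₐ + rₚ).
e = (1.70843e+11 − 7.54732e+10) / (1.70843e+11 + 7.54732e+10) = 9.537e+10 / 2.46316e+11 ≈ 0.3872.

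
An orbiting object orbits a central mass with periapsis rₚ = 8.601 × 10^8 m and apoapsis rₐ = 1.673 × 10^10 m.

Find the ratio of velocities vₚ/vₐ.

Conservation of angular momentum gives rₚvₚ = rₐvₐ, so vₚ/vₐ = rₐ/rₚ.
vₚ/vₐ = 1.673e+10 / 8.601e+08 ≈ 19.45.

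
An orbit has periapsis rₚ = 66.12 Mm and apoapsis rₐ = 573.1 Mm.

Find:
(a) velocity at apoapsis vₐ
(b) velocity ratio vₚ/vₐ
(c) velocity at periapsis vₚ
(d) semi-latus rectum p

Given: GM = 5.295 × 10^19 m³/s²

Convert to SI: rₚ = 66.12 Mm = 6.612e+07 m; rₐ = 573.1 Mm = 5.731e+08 m.
(a) With a = (rₚ + rₐ)/2 = 3.1961e+08 m, vₐ = √(GM (2/rₐ − 1/a)) = √(5.295e+19 · (2/5.731e+08 − 1/3.1961e+08)) m/s ≈ 1.383e+05 m/s
(b) Conservation of angular momentum (rₚvₚ = rₐvₐ) gives vₚ/vₐ = rₐ/rₚ = 5.731e+08/6.612e+07 ≈ 8.668
(c) With a = (rₚ + rₐ)/2 = 3.1961e+08 m, vₚ = √(GM (2/rₚ − 1/a)) = √(5.295e+19 · (2/6.612e+07 − 1/3.1961e+08)) m/s ≈ 1.198e+06 m/s
(d) From a = (rₚ + rₐ)/2 = 3.1961e+08 m and e = (rₐ − rₚ)/(rₐ + rₚ) = 0.793123, p = a(1 − e²) = 3.1961e+08 · (1 − (0.793123)²) ≈ 1.186e+08 m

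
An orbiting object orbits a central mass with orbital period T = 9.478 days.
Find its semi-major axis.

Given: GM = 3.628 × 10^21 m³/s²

Convert to SI: T = 9.478 days = 818899 s.
Invert Kepler's third law: a = (GM · T² / (4π²))^(1/3).
Substituting T = 818899 s and GM = 3.628e+21 m³/s²:
a = (3.628e+21 · (818899)² / (4π²))^(1/3) m
a ≈ 3.95e+10 m = 39.5 Gm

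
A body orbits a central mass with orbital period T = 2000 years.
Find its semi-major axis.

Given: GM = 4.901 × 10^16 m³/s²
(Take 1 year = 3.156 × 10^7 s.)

Convert to SI: T = 2000 years = 6.312e+10 s.
Invert Kepler's third law: a = (GM · T² / (4π²))^(1/3).
Substituting T = 6.312e+10 s and GM = 4.901e+16 m³/s²:
a = (4.901e+16 · (6.312e+10)² / (4π²))^(1/3) m
a ≈ 1.704e+12 m = 1.704 × 10^12 m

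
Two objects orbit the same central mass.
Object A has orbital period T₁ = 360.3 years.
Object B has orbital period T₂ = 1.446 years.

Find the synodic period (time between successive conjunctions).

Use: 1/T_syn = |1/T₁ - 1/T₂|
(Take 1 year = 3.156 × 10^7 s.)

Convert to SI: T₁ = 360.3 years = 1.13711e+10 s; T₂ = 1.446 years = 4.56358e+07 s.
T_syn = |T₁ · T₂ / (T₁ − T₂)|.
T_syn = |1.13711e+10 · 4.56358e+07 / (1.13711e+10 − 4.56358e+07)| s ≈ 4.582e+07 s = 1.452 years.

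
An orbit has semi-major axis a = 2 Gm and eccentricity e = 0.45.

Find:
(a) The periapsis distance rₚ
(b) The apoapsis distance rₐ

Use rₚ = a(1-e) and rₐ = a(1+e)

Convert to SI: a = 2 Gm = 2e+09 m.
(a) rₚ = a(1 − e) = 2e+09 · (1 − 0.45) = 2e+09 · 0.55 ≈ 1.1e+09 m = 1.1 Gm.
(b) rₐ = a(1 + e) = 2e+09 · (1 + 0.45) = 2e+09 · 1.45 ≈ 2.9e+09 m = 2.9 Gm.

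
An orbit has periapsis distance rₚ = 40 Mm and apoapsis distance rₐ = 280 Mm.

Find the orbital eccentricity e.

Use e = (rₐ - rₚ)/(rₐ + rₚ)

Convert to SI: rₚ = 40 Mm = 4e+07 m; rₐ = 280 Mm = 2.8e+08 m.
e = (rₐ − rₚ) / (rₐ + rₚ).
e = (2.8e+08 − 4e+07) / (2.8e+08 + 4e+07) = 2.4e+08 / 3.2e+08 ≈ 0.75.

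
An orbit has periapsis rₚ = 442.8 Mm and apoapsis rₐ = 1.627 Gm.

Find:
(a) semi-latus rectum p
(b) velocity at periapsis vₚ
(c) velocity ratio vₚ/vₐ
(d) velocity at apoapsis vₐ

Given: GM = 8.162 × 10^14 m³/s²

Convert to SI: rₚ = 442.8 Mm = 4.428e+08 m; rₐ = 1.627 Gm = 1.627e+09 m.
(a) From a = (rₚ + rₐ)/2 = 1.0349e+09 m and e = (rₐ − rₚ)/(rₐ + rₚ) = 0.572133, p = a(1 − e²) = 1.0349e+09 · (1 − (0.572133)²) ≈ 6.961e+08 m
(b) With a = (rₚ + rₐ)/2 = 1.0349e+09 m, vₚ = √(GM (2/rₚ − 1/a)) = √(8.162e+14 · (2/4.428e+08 − 1/1.0349e+09)) m/s ≈ 1702 m/s
(c) Conservation of angular momentum (rₚvₚ = rₐvₐ) gives vₚ/vₐ = rₐ/rₚ = 1.627e+09/4.428e+08 ≈ 3.674
(d) With a = (rₚ + rₐ)/2 = 1.0349e+09 m, vₐ = √(GM (2/rₐ − 1/a)) = √(8.162e+14 · (2/1.627e+09 − 1/1.0349e+09)) m/s ≈ 463.3 m/s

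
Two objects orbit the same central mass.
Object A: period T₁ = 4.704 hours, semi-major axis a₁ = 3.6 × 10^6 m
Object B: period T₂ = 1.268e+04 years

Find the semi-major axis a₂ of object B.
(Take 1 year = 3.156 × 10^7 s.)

Convert to SI: T₁ = 4.704 hours = 16934.4 s; T₂ = 1.268e+04 years = 4.00181e+11 s.
Kepler's third law: (T₁/T₂)² = (a₁/a₂)³ ⇒ a₂ = a₁ · (T₂/T₁)^(2/3).
T₂/T₁ = 4.00181e+11 / 16934.4 = 2.36312e+07.
a₂ = 3.6e+06 · (2.36312e+07)^(2/3) m ≈ 2.965e+11 m = 2.965 × 10^11 m.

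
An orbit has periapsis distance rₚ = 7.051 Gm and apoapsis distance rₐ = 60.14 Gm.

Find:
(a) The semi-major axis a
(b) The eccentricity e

Convert to SI: rₚ = 7.051 Gm = 7.051e+09 m; rₐ = 60.14 Gm = 6.014e+10 m.
(a) a = (rₚ + rₐ) / 2 = (7.051e+09 + 6.014e+10) / 2 ≈ 3.36e+10 m = 33.6 Gm.
(b) e = (rₐ − rₚ) / (rₐ + rₚ) = (6.014e+10 − 7.051e+09) / (6.014e+10 + 7.051e+09) ≈ 0.7901.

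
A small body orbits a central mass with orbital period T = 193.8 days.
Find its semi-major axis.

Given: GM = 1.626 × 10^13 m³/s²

Convert to SI: T = 193.8 days = 1.67443e+07 s.
Invert Kepler's third law: a = (GM · T² / (4π²))^(1/3).
Substituting T = 1.67443e+07 s and GM = 1.626e+13 m³/s²:
a = (1.626e+13 · (1.67443e+07)² / (4π²))^(1/3) m
a ≈ 4.87e+08 m = 4.87 × 10^8 m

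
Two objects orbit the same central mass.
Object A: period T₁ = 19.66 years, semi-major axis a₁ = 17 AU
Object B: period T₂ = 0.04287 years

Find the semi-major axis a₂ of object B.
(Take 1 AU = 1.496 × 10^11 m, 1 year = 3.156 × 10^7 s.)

Convert to SI: T₁ = 19.66 years = 6.2047e+08 s; a₁ = 17 AU = 2.5432e+12 m; T₂ = 0.04287 years = 1.35298e+06 s.
Kepler's third law: (T₁/T₂)² = (a₁/a₂)³ ⇒ a₂ = a₁ · (T₂/T₁)^(2/3).
T₂/T₁ = 1.35298e+06 / 6.2047e+08 = 0.00218057.
a₂ = 2.5432e+12 · (0.00218057)^(2/3) m ≈ 4.277e+10 m = 0.2859 AU.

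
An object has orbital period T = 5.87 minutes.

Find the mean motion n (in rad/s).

Convert to SI: T = 5.87 minutes = 352.2 s.
n = 2π / T.
n = 2π / 352.2 s ≈ 0.01784 rad/s.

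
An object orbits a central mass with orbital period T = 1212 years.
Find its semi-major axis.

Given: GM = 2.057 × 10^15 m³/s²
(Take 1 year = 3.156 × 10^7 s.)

Convert to SI: T = 1212 years = 3.82507e+10 s.
Invert Kepler's third law: a = (GM · T² / (4π²))^(1/3).
Substituting T = 3.82507e+10 s and GM = 2.057e+15 m³/s²:
a = (2.057e+15 · (3.82507e+10)² / (4π²))^(1/3) m
a ≈ 4.24e+11 m = 424 Gm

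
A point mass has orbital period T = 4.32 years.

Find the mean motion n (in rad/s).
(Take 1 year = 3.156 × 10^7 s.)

Convert to SI: T = 4.32 years = 1.36339e+08 s.
n = 2π / T.
n = 2π / 1.36339e+08 s ≈ 4.608e-08 rad/s.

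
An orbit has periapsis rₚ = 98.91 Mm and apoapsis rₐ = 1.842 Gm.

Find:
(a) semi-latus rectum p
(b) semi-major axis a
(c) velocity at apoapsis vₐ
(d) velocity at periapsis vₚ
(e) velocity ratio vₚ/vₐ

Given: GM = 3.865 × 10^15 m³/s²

Convert to SI: rₚ = 98.91 Mm = 9.891e+07 m; rₐ = 1.842 Gm = 1.842e+09 m.
(a) From a = (rₚ + rₐ)/2 = 9.70455e+08 m and e = (rₐ − rₚ)/(rₐ + rₚ) = 0.898079, p = a(1 − e²) = 9.70455e+08 · (1 − (0.898079)²) ≈ 1.877e+08 m
(b) a = (rₚ + rₐ)/2 = (9.891e+07 + 1.842e+09)/2 ≈ 9.705e+08 m
(c) With a = (rₚ + rₐ)/2 = 9.70455e+08 m, vₐ = √(GM (2/rₐ − 1/a)) = √(3.865e+15 · (2/1.842e+09 − 1/9.70455e+08)) m/s ≈ 462.4 m/s
(d) With a = (rₚ + rₐ)/2 = 9.70455e+08 m, vₚ = √(GM (2/rₚ − 1/a)) = √(3.865e+15 · (2/9.891e+07 − 1/9.70455e+08)) m/s ≈ 8612 m/s
(e) Conservation of angular momentum (rₚvₚ = rₐvₐ) gives vₚ/vₐ = rₐ/rₚ = 1.842e+09/9.891e+07 ≈ 18.62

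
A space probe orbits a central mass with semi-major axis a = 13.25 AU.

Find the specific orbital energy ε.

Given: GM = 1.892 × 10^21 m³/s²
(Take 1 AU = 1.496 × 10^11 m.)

Convert to SI: a = 13.25 AU = 1.9822e+12 m.
ε = −GM / (2a).
ε = −1.892e+21 / (2 · 1.9822e+12) J/kg ≈ -4.772e+08 J/kg = -477.2 MJ/kg.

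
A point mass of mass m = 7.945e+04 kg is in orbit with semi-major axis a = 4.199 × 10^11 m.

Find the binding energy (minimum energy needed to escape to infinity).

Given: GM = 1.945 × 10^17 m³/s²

Total orbital energy is E = −GMm/(2a); binding energy is E_bind = −E = GMm/(2a).
E_bind = 1.945e+17 · 7.945e+04 / (2 · 4.199e+11) J ≈ 1.84e+10 J = 18.4 GJ.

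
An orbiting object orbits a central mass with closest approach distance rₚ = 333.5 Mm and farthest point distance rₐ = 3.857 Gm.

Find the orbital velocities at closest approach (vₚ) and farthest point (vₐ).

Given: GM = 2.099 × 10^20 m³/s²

Convert to SI: rₚ = 333.5 Mm = 3.335e+08 m; rₐ = 3.857 Gm = 3.857e+09 m.
Use the vis-viva equation v² = GM(2/r − 1/a) with a = (rₚ + rₐ)/2 = (3.335e+08 + 3.857e+09)/2 = 2.09525e+09 m.
vₚ = √(GM · (2/rₚ − 1/a)) = √(2.099e+20 · (2/3.335e+08 − 1/2.09525e+09)) m/s ≈ 1.076e+06 m/s = 1076 km/s.
vₐ = √(GM · (2/rₐ − 1/a)) = √(2.099e+20 · (2/3.857e+09 − 1/2.09525e+09)) m/s ≈ 9.307e+04 m/s = 93.07 km/s.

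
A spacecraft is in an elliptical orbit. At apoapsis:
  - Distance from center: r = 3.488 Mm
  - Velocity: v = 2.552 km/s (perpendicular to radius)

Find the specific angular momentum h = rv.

Convert to SI: r = 3.488 Mm = 3.488e+06 m; v = 2.552 km/s = 2552 m/s.
With v perpendicular to r, h = r · v.
h = 3.488e+06 · 2552 m²/s ≈ 8.901e+09 m²/s.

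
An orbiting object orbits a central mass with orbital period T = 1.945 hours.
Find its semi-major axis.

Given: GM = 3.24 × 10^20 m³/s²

Convert to SI: T = 1.945 hours = 7002 s.
Invert Kepler's third law: a = (GM · T² / (4π²))^(1/3).
Substituting T = 7002 s and GM = 3.24e+20 m³/s²:
a = (3.24e+20 · (7002)² / (4π²))^(1/3) m
a ≈ 7.383e+08 m = 738.3 Mm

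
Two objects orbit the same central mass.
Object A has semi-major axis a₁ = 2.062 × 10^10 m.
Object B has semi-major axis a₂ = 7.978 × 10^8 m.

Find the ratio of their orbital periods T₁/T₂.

From Kepler's third law, (T₁/T₂)² = (a₁/a₂)³, so T₁/T₂ = (a₁/a₂)^(3/2).
a₁/a₂ = 2.062e+10 / 7.978e+08 = 25.8461.
T₁/T₂ = (25.8461)^(3/2) ≈ 131.4.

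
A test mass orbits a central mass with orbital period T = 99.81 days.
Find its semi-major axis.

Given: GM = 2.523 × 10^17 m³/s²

Convert to SI: T = 99.81 days = 8.62358e+06 s.
Invert Kepler's third law: a = (GM · T² / (4π²))^(1/3).
Substituting T = 8.62358e+06 s and GM = 2.523e+17 m³/s²:
a = (2.523e+17 · (8.62358e+06)² / (4π²))^(1/3) m
a ≈ 7.804e+09 m = 7.804 × 10^9 m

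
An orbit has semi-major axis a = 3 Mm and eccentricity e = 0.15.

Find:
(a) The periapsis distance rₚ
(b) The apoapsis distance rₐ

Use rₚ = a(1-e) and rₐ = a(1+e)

Convert to SI: a = 3 Mm = 3e+06 m.
(a) rₚ = a(1 − e) = 3e+06 · (1 − 0.15) = 3e+06 · 0.85 ≈ 2.55e+06 m = 2.55 Mm.
(b) rₐ = a(1 + e) = 3e+06 · (1 + 0.15) = 3e+06 · 1.15 ≈ 3.45e+06 m = 3.45 Mm.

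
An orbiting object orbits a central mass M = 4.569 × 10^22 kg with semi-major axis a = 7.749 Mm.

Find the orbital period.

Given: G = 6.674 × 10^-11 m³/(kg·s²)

Convert to SI: a = 7.749 Mm = 7.749e+06 m.
GM = G · M = 6.674e-11 · 4.569e+22 = 3.04935e+12 m³/s².
Kepler's third law: T = 2π √(a³ / GM).
Substituting a = 7.749e+06 m and GM = 3.04935e+12 m³/s²:
T = 2π √((7.749e+06)³ / 3.04935e+12) s
T ≈ 7.761e+04 s = 21.56 hours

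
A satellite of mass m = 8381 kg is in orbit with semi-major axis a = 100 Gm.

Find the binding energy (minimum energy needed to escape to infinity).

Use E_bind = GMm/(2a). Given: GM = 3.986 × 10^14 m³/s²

Convert to SI: a = 100 Gm = 1e+11 m.
Total orbital energy is E = −GMm/(2a); binding energy is E_bind = −E = GMm/(2a).
E_bind = 3.986e+14 · 8381 / (2 · 1e+11) J ≈ 1.67e+07 J = 16.7 MJ.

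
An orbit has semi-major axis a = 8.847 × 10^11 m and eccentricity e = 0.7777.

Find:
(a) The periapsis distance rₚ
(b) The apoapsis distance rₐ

(a) rₚ = a(1 − e) = 8.847e+11 · (1 − 0.7777) = 8.847e+11 · 0.2223 ≈ 1.967e+11 m = 1.967 × 10^11 m.
(b) rₐ = a(1 + e) = 8.847e+11 · (1 + 0.7777) = 8.847e+11 · 1.7777 ≈ 1.573e+12 m = 1.573 × 10^12 m.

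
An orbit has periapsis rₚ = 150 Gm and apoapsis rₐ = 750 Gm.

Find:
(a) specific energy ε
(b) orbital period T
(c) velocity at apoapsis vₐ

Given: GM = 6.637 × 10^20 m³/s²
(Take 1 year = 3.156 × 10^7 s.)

Convert to SI: rₚ = 150 Gm = 1.5e+11 m; rₐ = 750 Gm = 7.5e+11 m.
(a) With a = (rₚ + rₐ)/2 = 4.5e+11 m, ε = −GM/(2a) = −6.637e+20/(2 · 4.5e+11) J/kg ≈ -7.374e+08 J/kg
(b) With a = (rₚ + rₐ)/2 = 4.5e+11 m, T = 2π √(a³/GM) = 2π √((4.5e+11)³/6.637e+20) s ≈ 7.362e+07 s
(c) With a = (rₚ + rₐ)/2 = 4.5e+11 m, vₐ = √(GM (2/rₐ − 1/a)) = √(6.637e+20 · (2/7.5e+11 − 1/4.5e+11)) m/s ≈ 1.717e+04 m/s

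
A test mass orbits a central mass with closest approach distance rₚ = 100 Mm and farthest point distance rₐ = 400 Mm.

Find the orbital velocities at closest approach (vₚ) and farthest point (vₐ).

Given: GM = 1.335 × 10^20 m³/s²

Convert to SI: rₚ = 100 Mm = 1e+08 m; rₐ = 400 Mm = 4e+08 m.
Use the vis-viva equation v² = GM(2/r − 1/a) with a = (rₚ + rₐ)/2 = (1e+08 + 4e+08)/2 = 2.5e+08 m.
vₚ = √(GM · (2/rₚ − 1/a)) = √(1.335e+20 · (2/1e+08 − 1/2.5e+08)) m/s ≈ 1.462e+06 m/s = 1462 km/s.
vₐ = √(GM · (2/rₐ − 1/a)) = √(1.335e+20 · (2/4e+08 − 1/2.5e+08)) m/s ≈ 3.654e+05 m/s = 365.4 km/s.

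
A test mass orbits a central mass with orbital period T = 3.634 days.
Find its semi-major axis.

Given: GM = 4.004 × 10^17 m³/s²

Convert to SI: T = 3.634 days = 313978 s.
Invert Kepler's third law: a = (GM · T² / (4π²))^(1/3).
Substituting T = 313978 s and GM = 4.004e+17 m³/s²:
a = (4.004e+17 · (313978)² / (4π²))^(1/3) m
a ≈ 9.999e+08 m = 999.9 Mm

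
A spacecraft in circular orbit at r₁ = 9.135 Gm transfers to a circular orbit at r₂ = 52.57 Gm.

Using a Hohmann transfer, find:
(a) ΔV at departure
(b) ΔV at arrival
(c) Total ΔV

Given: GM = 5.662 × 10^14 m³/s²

Convert to SI: r₁ = 9.135 Gm = 9.135e+09 m; r₂ = 52.57 Gm = 5.257e+10 m.
Transfer semi-major axis: a_t = (r₁ + r₂)/2 = (9.135e+09 + 5.257e+10)/2 = 3.08525e+10 m.
Circular speeds: v₁ = √(GM/r₁) = 248.961 m/s, v₂ = √(GM/r₂) = 103.781 m/s.
Transfer speeds (vis-viva v² = GM(2/r − 1/a_t)): v₁ᵗ = 324.978 m/s, v₂ᵗ = 56.4709 m/s.
(a) ΔV₁ = |v₁ᵗ − v₁| ≈ 76.02 m/s = 76.02 m/s.
(b) ΔV₂ = |v₂ − v₂ᵗ| ≈ 47.31 m/s = 47.31 m/s.
(c) ΔV_total = ΔV₁ + ΔV₂ ≈ 123.3 m/s = 123.3 m/s.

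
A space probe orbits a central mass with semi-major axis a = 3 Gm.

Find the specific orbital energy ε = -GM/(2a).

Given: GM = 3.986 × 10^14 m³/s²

Convert to SI: a = 3 Gm = 3e+09 m.
ε = −GM / (2a).
ε = −3.986e+14 / (2 · 3e+09) J/kg ≈ -6.643e+04 J/kg = -66.43 kJ/kg.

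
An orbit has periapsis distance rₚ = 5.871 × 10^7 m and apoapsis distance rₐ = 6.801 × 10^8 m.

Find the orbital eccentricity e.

e = (rₐ − rₚ) / (rₐ + rₚ).
e = (6.801e+08 − 5.871e+07) / (6.801e+08 + 5.871e+07) = 6.2139e+08 / 7.3881e+08 ≈ 0.8411.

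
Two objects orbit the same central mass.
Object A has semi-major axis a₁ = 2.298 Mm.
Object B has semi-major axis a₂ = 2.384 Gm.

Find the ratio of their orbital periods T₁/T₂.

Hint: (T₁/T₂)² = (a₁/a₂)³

Convert to SI: a₁ = 2.298 Mm = 2.298e+06 m; a₂ = 2.384 Gm = 2.384e+09 m.
From Kepler's third law, (T₁/T₂)² = (a₁/a₂)³, so T₁/T₂ = (a₁/a₂)^(3/2).
a₁/a₂ = 2.298e+06 / 2.384e+09 = 0.000963926.
T₁/T₂ = (0.000963926)^(3/2) ≈ 2.993e-05.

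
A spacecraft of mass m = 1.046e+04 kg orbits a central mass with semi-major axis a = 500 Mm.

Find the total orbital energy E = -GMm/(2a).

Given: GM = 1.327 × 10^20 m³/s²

Convert to SI: a = 500 Mm = 5e+08 m.
E = −GMm / (2a).
E = −1.327e+20 · 1.046e+04 / (2 · 5e+08) J ≈ -1.388e+15 J = -1.388 PJ.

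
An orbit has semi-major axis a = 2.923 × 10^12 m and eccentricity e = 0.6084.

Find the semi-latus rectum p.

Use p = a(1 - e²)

p = a (1 − e²).
p = 2.923e+12 · (1 − (0.6084)²) = 2.923e+12 · 0.629849 ≈ 1.841e+12 m = 1.841 × 10^12 m.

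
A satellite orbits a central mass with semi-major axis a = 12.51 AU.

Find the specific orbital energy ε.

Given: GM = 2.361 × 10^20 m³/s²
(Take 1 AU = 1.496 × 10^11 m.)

Convert to SI: a = 12.51 AU = 1.8715e+12 m.
ε = −GM / (2a).
ε = −2.361e+20 / (2 · 1.8715e+12) J/kg ≈ -6.308e+07 J/kg = -63.08 MJ/kg.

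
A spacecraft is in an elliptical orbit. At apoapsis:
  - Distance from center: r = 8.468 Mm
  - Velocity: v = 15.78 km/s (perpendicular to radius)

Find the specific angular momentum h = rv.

Convert to SI: r = 8.468 Mm = 8.468e+06 m; v = 15.78 km/s = 15780 m/s.
With v perpendicular to r, h = r · v.
h = 8.468e+06 · 15780 m²/s ≈ 1.336e+11 m²/s.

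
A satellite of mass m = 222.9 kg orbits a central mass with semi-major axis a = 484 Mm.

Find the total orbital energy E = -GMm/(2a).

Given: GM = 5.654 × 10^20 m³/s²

Convert to SI: a = 484 Mm = 4.84e+08 m.
E = −GMm / (2a).
E = −5.654e+20 · 222.9 / (2 · 4.84e+08) J ≈ -1.302e+14 J = -130.2 TJ.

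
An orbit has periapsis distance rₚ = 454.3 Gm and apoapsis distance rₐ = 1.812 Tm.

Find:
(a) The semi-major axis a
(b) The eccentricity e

Convert to SI: rₚ = 454.3 Gm = 4.543e+11 m; rₐ = 1.812 Tm = 1.812e+12 m.
(a) a = (rₚ + rₐ) / 2 = (4.543e+11 + 1.812e+12) / 2 ≈ 1.133e+12 m = 1.133 Tm.
(b) e = (rₐ − rₚ) / (rₐ + rₚ) = (1.812e+12 − 4.543e+11) / (1.812e+12 + 4.543e+11) ≈ 0.5991.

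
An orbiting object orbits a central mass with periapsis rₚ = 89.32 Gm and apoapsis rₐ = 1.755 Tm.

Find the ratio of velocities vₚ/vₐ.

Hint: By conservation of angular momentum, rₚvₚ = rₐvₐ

Convert to SI: rₚ = 89.32 Gm = 8.932e+10 m; rₐ = 1.755 Tm = 1.755e+12 m.
Conservation of angular momentum gives rₚvₚ = rₐvₐ, so vₚ/vₐ = rₐ/rₚ.
vₚ/vₐ = 1.755e+12 / 8.932e+10 ≈ 19.65.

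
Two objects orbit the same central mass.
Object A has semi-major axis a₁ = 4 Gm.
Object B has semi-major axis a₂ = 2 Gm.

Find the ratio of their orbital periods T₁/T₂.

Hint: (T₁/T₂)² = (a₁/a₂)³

Convert to SI: a₁ = 4 Gm = 4e+09 m; a₂ = 2 Gm = 2e+09 m.
From Kepler's third law, (T₁/T₂)² = (a₁/a₂)³, so T₁/T₂ = (a₁/a₂)^(3/2).
a₁/a₂ = 4e+09 / 2e+09 = 2.
T₁/T₂ = (2)^(3/2) ≈ 2.828.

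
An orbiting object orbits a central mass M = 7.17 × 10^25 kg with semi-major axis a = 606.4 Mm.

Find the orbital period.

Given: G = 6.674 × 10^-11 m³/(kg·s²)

Convert to SI: a = 606.4 Mm = 6.064e+08 m.
GM = G · M = 6.674e-11 · 7.17e+25 = 4.78526e+15 m³/s².
Kepler's third law: T = 2π √(a³ / GM).
Substituting a = 6.064e+08 m and GM = 4.78526e+15 m³/s²:
T = 2π √((6.064e+08)³ / 4.78526e+15) s
T ≈ 1.356e+06 s = 15.7 days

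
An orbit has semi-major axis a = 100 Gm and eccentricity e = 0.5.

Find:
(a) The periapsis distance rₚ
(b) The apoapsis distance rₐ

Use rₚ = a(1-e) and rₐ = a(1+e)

Convert to SI: a = 100 Gm = 1e+11 m.
(a) rₚ = a(1 − e) = 1e+11 · (1 − 0.5) = 1e+11 · 0.5 ≈ 5e+10 m = 50 Gm.
(b) rₐ = a(1 + e) = 1e+11 · (1 + 0.5) = 1e+11 · 1.5 ≈ 1.5e+11 m = 150 Gm.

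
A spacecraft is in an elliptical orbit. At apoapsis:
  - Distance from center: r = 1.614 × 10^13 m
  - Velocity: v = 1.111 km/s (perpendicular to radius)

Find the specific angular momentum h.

Convert to SI: v = 1.111 km/s = 1111 m/s.
With v perpendicular to r, h = r · v.
h = 1.614e+13 · 1111 m²/s ≈ 1.793e+16 m²/s.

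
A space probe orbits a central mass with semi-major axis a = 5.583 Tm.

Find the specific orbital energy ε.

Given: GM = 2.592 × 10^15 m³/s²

Convert to SI: a = 5.583 Tm = 5.583e+12 m.
ε = −GM / (2a).
ε = −2.592e+15 / (2 · 5.583e+12) J/kg ≈ -232.1 J/kg = -232.1 J/kg.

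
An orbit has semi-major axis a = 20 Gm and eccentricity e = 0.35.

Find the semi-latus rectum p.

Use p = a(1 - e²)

Convert to SI: a = 20 Gm = 2e+10 m.
p = a (1 − e²).
p = 2e+10 · (1 − (0.35)²) = 2e+10 · 0.8775 ≈ 1.755e+10 m = 17.55 Gm.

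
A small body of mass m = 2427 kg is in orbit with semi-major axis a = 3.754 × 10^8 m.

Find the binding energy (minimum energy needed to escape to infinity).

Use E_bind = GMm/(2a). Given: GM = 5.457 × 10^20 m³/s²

Total orbital energy is E = −GMm/(2a); binding energy is E_bind = −E = GMm/(2a).
E_bind = 5.457e+20 · 2427 / (2 · 3.754e+08) J ≈ 1.764e+15 J = 1.764 PJ.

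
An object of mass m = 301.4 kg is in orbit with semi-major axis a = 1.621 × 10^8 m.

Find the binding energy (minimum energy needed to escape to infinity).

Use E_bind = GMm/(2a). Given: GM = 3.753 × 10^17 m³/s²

Total orbital energy is E = −GMm/(2a); binding energy is E_bind = −E = GMm/(2a).
E_bind = 3.753e+17 · 301.4 / (2 · 1.621e+08) J ≈ 3.489e+11 J = 348.9 GJ.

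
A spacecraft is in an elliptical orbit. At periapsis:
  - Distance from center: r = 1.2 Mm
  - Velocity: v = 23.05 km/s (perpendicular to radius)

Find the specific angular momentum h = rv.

Convert to SI: r = 1.2 Mm = 1.2e+06 m; v = 23.05 km/s = 23050 m/s.
With v perpendicular to r, h = r · v.
h = 1.2e+06 · 23050 m²/s ≈ 2.766e+10 m²/s.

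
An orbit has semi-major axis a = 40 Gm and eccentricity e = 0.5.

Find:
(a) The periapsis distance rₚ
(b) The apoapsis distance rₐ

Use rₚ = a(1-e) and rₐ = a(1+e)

Convert to SI: a = 40 Gm = 4e+10 m.
(a) rₚ = a(1 − e) = 4e+10 · (1 − 0.5) = 4e+10 · 0.5 ≈ 2e+10 m = 20 Gm.
(b) rₐ = a(1 + e) = 4e+10 · (1 + 0.5) = 4e+10 · 1.5 ≈ 6e+10 m = 60 Gm.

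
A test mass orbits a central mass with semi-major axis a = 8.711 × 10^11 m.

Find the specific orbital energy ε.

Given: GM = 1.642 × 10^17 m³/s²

ε = −GM / (2a).
ε = −1.642e+17 / (2 · 8.711e+11) J/kg ≈ -9.425e+04 J/kg = -94.25 kJ/kg.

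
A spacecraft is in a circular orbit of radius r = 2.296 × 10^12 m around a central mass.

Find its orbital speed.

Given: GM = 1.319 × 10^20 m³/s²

For a circular orbit, gravity supplies the centripetal force, so v = √(GM / r).
v = √(1.319e+20 / 2.296e+12) m/s ≈ 7579 m/s = 7.579 km/s.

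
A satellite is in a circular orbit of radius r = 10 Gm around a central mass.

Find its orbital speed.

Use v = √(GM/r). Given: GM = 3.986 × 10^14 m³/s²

Convert to SI: r = 10 Gm = 1e+10 m.
For a circular orbit, gravity supplies the centripetal force, so v = √(GM / r).
v = √(3.986e+14 / 1e+10) m/s ≈ 199.6 m/s = 199.6 m/s.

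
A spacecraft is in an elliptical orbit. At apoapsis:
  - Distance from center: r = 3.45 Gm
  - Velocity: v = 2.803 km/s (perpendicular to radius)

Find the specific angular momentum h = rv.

Convert to SI: r = 3.45 Gm = 3.45e+09 m; v = 2.803 km/s = 2803 m/s.
With v perpendicular to r, h = r · v.
h = 3.45e+09 · 2803 m²/s ≈ 9.67e+12 m²/s.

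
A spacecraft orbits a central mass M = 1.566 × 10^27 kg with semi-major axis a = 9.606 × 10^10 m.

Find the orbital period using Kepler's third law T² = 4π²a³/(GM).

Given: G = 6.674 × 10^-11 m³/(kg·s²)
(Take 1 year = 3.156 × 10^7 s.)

GM = G · M = 6.674e-11 · 1.566e+27 = 1.04515e+17 m³/s².
Kepler's third law: T = 2π √(a³ / GM).
Substituting a = 9.606e+10 m and GM = 1.04515e+17 m³/s²:
T = 2π √((9.606e+10)³ / 1.04515e+17) s
T ≈ 5.786e+08 s = 18.33 years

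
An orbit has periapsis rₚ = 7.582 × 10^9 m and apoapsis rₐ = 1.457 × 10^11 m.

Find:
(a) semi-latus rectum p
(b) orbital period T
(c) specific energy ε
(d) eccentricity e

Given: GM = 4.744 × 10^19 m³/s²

(a) From a = (rₚ + rₐ)/2 = 7.6641e+10 m and e = (rₐ − rₚ)/(rₐ + rₚ) = 0.901071, p = a(1 − e²) = 7.6641e+10 · (1 − (0.901071)²) ≈ 1.441e+10 m
(b) With a = (rₚ + rₐ)/2 = 7.6641e+10 m, T = 2π √(a³/GM) = 2π √((7.6641e+10)³/4.744e+19) s ≈ 1.936e+07 s
(c) With a = (rₚ + rₐ)/2 = 7.6641e+10 m, ε = −GM/(2a) = −4.744e+19/(2 · 7.6641e+10) J/kg ≈ -3.095e+08 J/kg
(d) e = (rₐ − rₚ)/(rₐ + rₚ) = (1.457e+11 − 7.582e+09)/(1.457e+11 + 7.582e+09) ≈ 0.9011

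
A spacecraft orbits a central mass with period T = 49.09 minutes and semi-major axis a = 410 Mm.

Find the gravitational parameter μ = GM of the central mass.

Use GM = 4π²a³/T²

Convert to SI: T = 49.09 minutes = 2945.4 s; a = 410 Mm = 4.1e+08 m.
GM = 4π² · a³ / T².
GM = 4π² · (4.1e+08)³ / (2945.4)² m³/s² ≈ 3.136e+20 m³/s² = 3.136 × 10^20 m³/s².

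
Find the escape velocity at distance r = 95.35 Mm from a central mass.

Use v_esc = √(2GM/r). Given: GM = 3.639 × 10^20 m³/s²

Convert to SI: r = 95.35 Mm = 9.535e+07 m.
Escape velocity comes from setting total energy to zero: ½v² − GM/r = 0 ⇒ v_esc = √(2GM / r).
v_esc = √(2 · 3.639e+20 / 9.535e+07) m/s ≈ 2.763e+06 m/s = 2763 km/s.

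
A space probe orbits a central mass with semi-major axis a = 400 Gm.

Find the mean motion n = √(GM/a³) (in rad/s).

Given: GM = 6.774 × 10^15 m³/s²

Convert to SI: a = 400 Gm = 4e+11 m.
n = √(GM / a³).
n = √(6.774e+15 / (4e+11)³) rad/s ≈ 3.253e-10 rad/s.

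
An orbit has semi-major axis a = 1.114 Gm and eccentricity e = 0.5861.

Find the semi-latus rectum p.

Convert to SI: a = 1.114 Gm = 1.114e+09 m.
p = a (1 − e²).
p = 1.114e+09 · (1 − (0.5861)²) = 1.114e+09 · 0.656487 ≈ 7.313e+08 m = 731.3 Mm.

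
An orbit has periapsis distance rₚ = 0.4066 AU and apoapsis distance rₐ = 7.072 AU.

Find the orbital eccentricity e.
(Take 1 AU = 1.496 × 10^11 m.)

Convert to SI: rₚ = 0.4066 AU = 6.08274e+10 m; rₐ = 7.072 AU = 1.05797e+12 m.
e = (rₐ − rₚ) / (rₐ + rₚ).
e = (1.05797e+12 − 6.08274e+10) / (1.05797e+12 + 6.08274e+10) = 9.97144e+11 / 1.1188e+12 ≈ 0.8913.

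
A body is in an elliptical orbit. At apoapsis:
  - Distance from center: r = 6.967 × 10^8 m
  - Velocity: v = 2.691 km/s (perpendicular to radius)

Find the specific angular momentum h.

Convert to SI: v = 2.691 km/s = 2691 m/s.
With v perpendicular to r, h = r · v.
h = 6.967e+08 · 2691 m²/s ≈ 1.875e+12 m²/s.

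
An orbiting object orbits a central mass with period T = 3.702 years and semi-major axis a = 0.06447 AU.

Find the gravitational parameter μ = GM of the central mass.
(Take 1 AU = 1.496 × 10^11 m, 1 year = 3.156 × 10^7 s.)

Convert to SI: T = 3.702 years = 1.16835e+08 s; a = 0.06447 AU = 9.64471e+09 m.
GM = 4π² · a³ / T².
GM = 4π² · (9.64471e+09)³ / (1.16835e+08)² m³/s² ≈ 2.595e+15 m³/s² = 2.595 × 10^15 m³/s².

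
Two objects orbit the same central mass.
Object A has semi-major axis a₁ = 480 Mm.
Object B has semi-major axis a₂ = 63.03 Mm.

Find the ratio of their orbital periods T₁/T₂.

Convert to SI: a₁ = 480 Mm = 4.8e+08 m; a₂ = 63.03 Mm = 6.303e+07 m.
From Kepler's third law, (T₁/T₂)² = (a₁/a₂)³, so T₁/T₂ = (a₁/a₂)^(3/2).
a₁/a₂ = 4.8e+08 / 6.303e+07 = 7.61542.
T₁/T₂ = (7.61542)^(3/2) ≈ 21.02.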